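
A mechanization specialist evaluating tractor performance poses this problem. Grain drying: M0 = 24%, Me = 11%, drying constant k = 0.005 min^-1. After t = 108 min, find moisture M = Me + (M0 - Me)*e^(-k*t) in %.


M = Me + (M0 - Me) * e^(-k*t)
  = 11 + (24 - 11) * e^(-0.005*108)
  = 11 + 13 * e^(-0.540)
  = 11 + 13 * 0.58275
  = 11 + 7.5757
  = 18.58%


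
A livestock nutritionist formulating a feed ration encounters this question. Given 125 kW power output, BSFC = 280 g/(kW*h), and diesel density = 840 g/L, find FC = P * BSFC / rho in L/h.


FC = P * BSFC / rho_fuel
   = 125 * 280 / 840
   = 35000 / 840
   = 41.67 L/h


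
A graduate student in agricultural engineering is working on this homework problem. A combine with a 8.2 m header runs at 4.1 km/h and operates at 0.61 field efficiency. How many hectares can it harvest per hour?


C = w * v * eta_f / 10
  = 8.2 * 4.1 * 0.61 / 10
  = 20.51 / 10
  = 2.05 ha/h


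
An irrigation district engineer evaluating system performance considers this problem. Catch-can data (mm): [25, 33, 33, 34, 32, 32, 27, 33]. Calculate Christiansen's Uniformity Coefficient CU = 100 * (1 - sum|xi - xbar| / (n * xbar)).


xbar = 249 / 8 = 31.125
sum|xi - xbar| = 20.500
CU = 100 * (1 - 20.500 / (8 * 31.125))
   = 100 * (1 - 0.0823)
   = 91.77%


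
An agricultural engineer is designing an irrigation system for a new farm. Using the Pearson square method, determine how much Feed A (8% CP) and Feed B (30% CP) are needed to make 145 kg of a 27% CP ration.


parts_A = CP_b - target = 30 - 27 = 3
parts_B = target - CP_a = 27 - 8 = 19
total_parts = 3 + 19 = 22
Feed A = 145 * 3 / 22 = 19.77 kg
Feed B = 145 * 19 / 22 = 125.23 kg

19.77 kg


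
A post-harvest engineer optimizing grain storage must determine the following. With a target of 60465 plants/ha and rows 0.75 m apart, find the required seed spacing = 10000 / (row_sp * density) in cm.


spacing = 10000 / (row_sp * density)
        = 10000 / (0.75 * 60465)
        = 10000 / 45348.75
        = 0.22051 m = 22.05 cm


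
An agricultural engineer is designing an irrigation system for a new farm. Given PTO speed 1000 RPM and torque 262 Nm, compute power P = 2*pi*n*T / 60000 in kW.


P = 2*pi*n*T / 60000
  = 2*pi * 1000 * 262 / 60000
  = 1646194.55 / 60000
  = 27.44 kW


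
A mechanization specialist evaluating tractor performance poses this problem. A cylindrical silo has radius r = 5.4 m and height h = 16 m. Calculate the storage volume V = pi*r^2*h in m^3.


V = pi * r^2 * h
  = pi * 5.4^2 * 16
  = pi * 29.16 * 16
  = 1465.74 m^3


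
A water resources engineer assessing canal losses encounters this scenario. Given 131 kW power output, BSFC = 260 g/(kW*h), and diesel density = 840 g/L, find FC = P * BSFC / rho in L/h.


FC = P * BSFC / rho_fuel
   = 131 * 260 / 840
   = 34060 / 840
   = 40.55 L/h


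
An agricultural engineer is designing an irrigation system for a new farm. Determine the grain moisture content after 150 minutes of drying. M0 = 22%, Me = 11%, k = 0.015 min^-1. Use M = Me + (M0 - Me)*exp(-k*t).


M = Me + (M0 - Me) * e^(-k*t)
  = 11 + (22 - 11) * e^(-0.015*150)
  = 11 + 11 * e^(-2.250)
  = 11 + 11 * 0.10540
  = 11 + 1.1594
  = 12.16%


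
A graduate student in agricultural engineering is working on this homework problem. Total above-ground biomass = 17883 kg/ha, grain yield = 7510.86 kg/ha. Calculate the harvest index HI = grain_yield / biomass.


HI = grain_yield / biomass
   = 7510.86 / 17883
   = 0.42


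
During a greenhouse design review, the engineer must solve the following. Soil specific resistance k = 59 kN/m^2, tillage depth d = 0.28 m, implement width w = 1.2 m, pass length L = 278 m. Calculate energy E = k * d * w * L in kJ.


E = k * d * w * L
  = 59 * 0.28 * 1.2 * 278
  = 5511.07 kJ


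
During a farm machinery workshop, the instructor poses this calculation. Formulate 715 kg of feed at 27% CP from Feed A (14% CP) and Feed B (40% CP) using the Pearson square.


parts_A = CP_b - target = 40 - 27 = 13
parts_B = target - CP_a = 27 - 14 = 13
total_parts = 13 + 13 = 26
Feed A = 715 * 13 / 26 = 357.50 kg
Feed B = 715 * 13 / 26 = 357.50 kg


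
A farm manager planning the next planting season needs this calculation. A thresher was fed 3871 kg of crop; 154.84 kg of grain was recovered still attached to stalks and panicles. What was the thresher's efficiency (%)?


eta = (total - unthreshed) / total * 100
    = (3871 - 154.84) / 3871 * 100
    = 3716.16 / 3871 * 100
    = 96%


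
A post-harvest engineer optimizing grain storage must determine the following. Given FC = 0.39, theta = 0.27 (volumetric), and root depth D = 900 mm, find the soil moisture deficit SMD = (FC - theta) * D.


SMD = (FC - theta) * D
    = (0.39 - 0.27) * 900
    = 0.120 * 900
    = 108 mm


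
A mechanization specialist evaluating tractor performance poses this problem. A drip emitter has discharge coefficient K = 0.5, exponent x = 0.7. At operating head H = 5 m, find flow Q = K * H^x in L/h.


Q = K * H^x
  = 0.5 * 5^0.7
  = 0.5 * 3.0852
  = 1.54 L/h


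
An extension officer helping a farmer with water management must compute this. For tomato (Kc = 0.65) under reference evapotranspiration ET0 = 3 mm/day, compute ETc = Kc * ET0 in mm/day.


ETc = Kc * ET0
    = 0.65 * 3
    = 1.95 mm/day


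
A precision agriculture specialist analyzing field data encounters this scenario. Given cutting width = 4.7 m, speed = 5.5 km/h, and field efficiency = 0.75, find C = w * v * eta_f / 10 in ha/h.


C = w * v * eta_f / 10
  = 4.7 * 5.5 * 0.75 / 10
  = 19.39 / 10
  = 1.94 ha/h


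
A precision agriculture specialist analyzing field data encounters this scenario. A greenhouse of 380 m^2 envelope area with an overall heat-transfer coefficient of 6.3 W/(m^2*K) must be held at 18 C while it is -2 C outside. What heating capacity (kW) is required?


dT = 18 - (-2) = 20 K
Q = U * A * dT
  = 6.3 * 380 * 20
  = 47880 W = 47.88 kW


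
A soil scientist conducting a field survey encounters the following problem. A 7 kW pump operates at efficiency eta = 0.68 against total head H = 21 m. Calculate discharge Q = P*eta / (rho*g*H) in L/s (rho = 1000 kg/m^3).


Q = (P * 1000 * eta) / (rho * g * H)
  = (7 * 1000 * 0.68) / (1000 * 9.81 * 21)
  = 4760 / 206010
  = 0.02311 m^3/s = 23.11 L/s


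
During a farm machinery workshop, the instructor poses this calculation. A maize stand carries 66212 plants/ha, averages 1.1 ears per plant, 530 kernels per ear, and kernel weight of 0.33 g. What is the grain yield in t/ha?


Y = density * ears * kernels * kw
  = 66212 * 1.1 * 530 * 0.33 g/ha
  = 12738526.68 g/ha
  = 12738.53 kg/ha = 12.74 t/ha


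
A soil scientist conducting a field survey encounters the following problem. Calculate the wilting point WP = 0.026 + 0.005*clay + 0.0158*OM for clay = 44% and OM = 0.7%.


WP = 0.026 + 0.005*44 + 0.0158*0.7
   = 0.026 + 0.2200 + 0.0111
   = 0.2571


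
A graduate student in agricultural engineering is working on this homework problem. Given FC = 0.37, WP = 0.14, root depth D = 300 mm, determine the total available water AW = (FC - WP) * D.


AW = (FC - WP) * D
   = (0.37 - 0.14) * 300
   = 0.23 * 300
   = 69 mm


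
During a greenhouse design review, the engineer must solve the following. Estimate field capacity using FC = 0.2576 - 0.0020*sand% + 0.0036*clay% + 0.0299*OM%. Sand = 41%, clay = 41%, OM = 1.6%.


FC = 0.2576 - 0.0020*41 + 0.0036*41 + 0.0299*1.6
   = 0.2576 - 0.0820 + 0.1476 + 0.0478
   = 0.3710


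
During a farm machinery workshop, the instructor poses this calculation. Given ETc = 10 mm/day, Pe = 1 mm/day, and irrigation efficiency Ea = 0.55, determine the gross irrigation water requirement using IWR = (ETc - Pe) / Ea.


IWR = (ETc - Pe) / Ea
    = (10 - 1) / 0.55
    = 9 / 0.55
    = 16.36 mm/day


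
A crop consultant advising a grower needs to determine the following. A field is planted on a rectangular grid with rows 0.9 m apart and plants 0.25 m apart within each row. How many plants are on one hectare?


D = 10000 / (row_sp * plant_sp)
  = 10000 / (0.9 * 0.25)
  = 10000 / 0.2250
  = 44444.44 plants/ha


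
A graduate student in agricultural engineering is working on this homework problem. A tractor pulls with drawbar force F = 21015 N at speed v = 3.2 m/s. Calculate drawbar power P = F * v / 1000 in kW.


P = F * v / 1000
  = 21015 * 3.2 / 1000
  = 67248 / 1000
  = 67.25 kW


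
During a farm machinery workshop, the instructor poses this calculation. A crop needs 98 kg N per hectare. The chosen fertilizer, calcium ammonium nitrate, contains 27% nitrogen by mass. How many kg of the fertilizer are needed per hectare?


Rate = N_required / (N_content / 100)
     = 98 / (27 / 100)
     = 98 / 0.27
     = 362.96 kg/ha


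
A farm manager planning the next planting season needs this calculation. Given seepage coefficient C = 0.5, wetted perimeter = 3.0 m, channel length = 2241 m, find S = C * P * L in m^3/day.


S = C * P * L
  = 0.5 * 3.0 * 2241
  = 3361.50 m^3/day


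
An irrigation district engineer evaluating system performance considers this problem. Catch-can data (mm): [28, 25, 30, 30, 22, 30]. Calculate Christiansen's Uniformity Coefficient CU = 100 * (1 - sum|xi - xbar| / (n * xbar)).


xbar = 165 / 6 = 27.500
sum|xi - xbar| = 16
CU = 100 * (1 - 16 / (6 * 27.500))
   = 100 * (1 - 0.0970)
   = 90.30%


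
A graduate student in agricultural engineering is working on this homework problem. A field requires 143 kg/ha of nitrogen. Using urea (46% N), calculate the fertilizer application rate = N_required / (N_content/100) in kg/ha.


Rate = N_required / (N_content / 100)
     = 143 / (46 / 100)
     = 143 / 0.46
     = 310.87 kg/ha


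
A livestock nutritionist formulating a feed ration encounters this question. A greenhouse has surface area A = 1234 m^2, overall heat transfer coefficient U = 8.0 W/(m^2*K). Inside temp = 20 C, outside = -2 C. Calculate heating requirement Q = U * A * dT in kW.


dT = 20 - (-2) = 22 K
Q = U * A * dT
  = 8.0 * 1234 * 22
  = 217184 W = 217.18 kW


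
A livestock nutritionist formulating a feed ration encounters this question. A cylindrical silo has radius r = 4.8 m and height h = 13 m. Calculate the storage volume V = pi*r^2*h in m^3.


V = pi * r^2 * h
  = pi * 4.8^2 * 13
  = pi * 23.04 * 13
  = 940.97 m^3


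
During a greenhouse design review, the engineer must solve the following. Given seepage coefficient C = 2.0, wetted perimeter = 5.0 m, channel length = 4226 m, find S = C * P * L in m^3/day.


S = C * P * L
  = 2.0 * 5.0 * 4226
  = 42260 m^3/day


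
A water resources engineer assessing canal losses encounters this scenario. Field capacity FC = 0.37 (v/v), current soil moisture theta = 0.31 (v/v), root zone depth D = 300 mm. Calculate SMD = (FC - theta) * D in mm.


SMD = (FC - theta) * D
    = (0.37 - 0.31) * 300
    = 0.060 * 300
    = 18 mm


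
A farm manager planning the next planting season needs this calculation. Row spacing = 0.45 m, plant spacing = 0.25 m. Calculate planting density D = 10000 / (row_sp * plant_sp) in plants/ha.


D = 10000 / (row_sp * plant_sp)
  = 10000 / (0.45 * 0.25)
  = 10000 / 0.1125
  = 88888.89 plants/ha


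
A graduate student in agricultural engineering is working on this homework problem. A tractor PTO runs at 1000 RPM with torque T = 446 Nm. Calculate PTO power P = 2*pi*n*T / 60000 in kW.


P = 2*pi*n*T / 60000
  = 2*pi * 1000 * 446 / 60000
  = 2802300.65 / 60000
  = 46.71 kW


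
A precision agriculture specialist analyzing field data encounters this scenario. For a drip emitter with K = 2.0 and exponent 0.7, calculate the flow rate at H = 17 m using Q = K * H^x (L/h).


Q = K * H^x
  = 2.0 * 17^0.7
  = 2.0 * 7.2663
  = 14.53 L/h


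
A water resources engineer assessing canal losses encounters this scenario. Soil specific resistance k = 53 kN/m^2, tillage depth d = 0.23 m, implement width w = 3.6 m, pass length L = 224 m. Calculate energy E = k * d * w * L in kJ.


E = k * d * w * L
  = 53 * 0.23 * 3.6 * 224
  = 9830.02 kJ


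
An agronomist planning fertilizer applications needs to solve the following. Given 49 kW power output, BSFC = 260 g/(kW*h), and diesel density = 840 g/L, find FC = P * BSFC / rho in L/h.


FC = P * BSFC / rho_fuel
   = 49 * 260 / 840
   = 12740 / 840
   = 15.17 L/h


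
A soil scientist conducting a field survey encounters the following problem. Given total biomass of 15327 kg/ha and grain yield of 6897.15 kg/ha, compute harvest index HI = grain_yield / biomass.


HI = grain_yield / biomass
   = 6897.15 / 15327
   = 0.45


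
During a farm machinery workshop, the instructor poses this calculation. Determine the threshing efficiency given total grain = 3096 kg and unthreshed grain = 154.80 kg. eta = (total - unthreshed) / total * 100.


eta = (total - unthreshed) / total * 100
    = (3096 - 154.80) / 3096 * 100
    = 2941.20 / 3096 * 100
    = 95%


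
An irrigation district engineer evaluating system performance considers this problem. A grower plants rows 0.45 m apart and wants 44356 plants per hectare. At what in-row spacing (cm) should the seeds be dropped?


spacing = 10000 / (row_sp * density)
        = 10000 / (0.45 * 44356)
        = 10000 / 19960.20
        = 0.50100 m = 50.10 cm


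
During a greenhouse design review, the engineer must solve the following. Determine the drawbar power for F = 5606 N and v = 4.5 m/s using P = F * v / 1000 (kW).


P = F * v / 1000
  = 5606 * 4.5 / 1000
  = 25227 / 1000
  = 25.23 kW


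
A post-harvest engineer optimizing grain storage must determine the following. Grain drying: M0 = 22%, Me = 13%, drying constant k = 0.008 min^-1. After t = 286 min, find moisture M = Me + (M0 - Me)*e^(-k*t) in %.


M = Me + (M0 - Me) * e^(-k*t)
  = 13 + (22 - 13) * e^(-0.008*286)
  = 13 + 9 * e^(-2.288)
  = 13 + 9 * 0.10147
  = 13 + 0.9132
  = 13.91%


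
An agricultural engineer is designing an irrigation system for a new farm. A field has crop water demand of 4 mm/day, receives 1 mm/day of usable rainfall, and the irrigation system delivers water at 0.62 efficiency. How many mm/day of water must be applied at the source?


IWR = (ETc - Pe) / Ea
    = (4 - 1) / 0.62
    = 3 / 0.62
    = 4.84 mm/day


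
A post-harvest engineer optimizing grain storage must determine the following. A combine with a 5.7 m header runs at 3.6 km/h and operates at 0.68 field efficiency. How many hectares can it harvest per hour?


C = w * v * eta_f / 10
  = 5.7 * 3.6 * 0.68 / 10
  = 13.95 / 10
  = 1.40 ha/h


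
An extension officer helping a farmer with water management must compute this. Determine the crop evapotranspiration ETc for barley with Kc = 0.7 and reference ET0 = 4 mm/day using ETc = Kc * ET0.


ETc = Kc * ET0
    = 0.7 * 4
    = 2.80 mm/day


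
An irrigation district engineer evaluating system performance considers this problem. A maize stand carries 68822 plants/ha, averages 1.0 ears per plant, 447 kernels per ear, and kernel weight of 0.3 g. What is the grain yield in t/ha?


Y = density * ears * kernels * kw
  = 68822 * 1.0 * 447 * 0.3 g/ha
  = 9229030.20 g/ha
  = 9229.03 kg/ha = 9.23 t/ha


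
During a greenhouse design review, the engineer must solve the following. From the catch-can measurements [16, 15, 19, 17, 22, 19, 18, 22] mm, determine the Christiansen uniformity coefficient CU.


xbar = 148 / 8 = 18.500
sum|xi - xbar| = 16
CU = 100 * (1 - 16 / (8 * 18.500))
   = 100 * (1 - 0.1081)
   = 89.19%


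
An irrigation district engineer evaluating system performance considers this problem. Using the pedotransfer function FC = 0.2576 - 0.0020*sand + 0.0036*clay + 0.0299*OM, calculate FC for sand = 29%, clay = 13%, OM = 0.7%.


FC = 0.2576 - 0.0020*29 + 0.0036*13 + 0.0299*0.7
   = 0.2576 - 0.0580 + 0.0468 + 0.0209
   = 0.2673


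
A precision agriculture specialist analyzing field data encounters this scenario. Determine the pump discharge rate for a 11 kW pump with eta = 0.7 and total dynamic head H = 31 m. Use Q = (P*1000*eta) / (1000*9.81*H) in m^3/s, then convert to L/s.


Q = (P * 1000 * eta) / (rho * g * H)
  = (11 * 1000 * 0.7) / (1000 * 9.81 * 31)
  = 7700 / 304110
  = 0.02532 m^3/s = 25.32 L/s


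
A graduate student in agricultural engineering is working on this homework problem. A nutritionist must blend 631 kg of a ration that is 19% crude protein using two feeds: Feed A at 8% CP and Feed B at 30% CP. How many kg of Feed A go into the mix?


parts_A = CP_b - target = 30 - 19 = 11
parts_B = target - CP_a = 19 - 8 = 11
total_parts = 11 + 11 = 22
Feed A = 631 * 11 / 22 = 315.50 kg
Feed B = 631 * 11 / 22 = 315.50 kg


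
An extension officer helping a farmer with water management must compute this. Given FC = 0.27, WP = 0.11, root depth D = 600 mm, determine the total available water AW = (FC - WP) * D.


AW = (FC - WP) * D
   = (0.27 - 0.11) * 600
   = 0.16 * 600
   = 96 mm


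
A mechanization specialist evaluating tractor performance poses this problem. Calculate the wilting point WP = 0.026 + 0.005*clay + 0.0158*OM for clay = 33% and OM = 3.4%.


WP = 0.026 + 0.005*33 + 0.0158*3.4
   = 0.026 + 0.1650 + 0.0537
   = 0.2447


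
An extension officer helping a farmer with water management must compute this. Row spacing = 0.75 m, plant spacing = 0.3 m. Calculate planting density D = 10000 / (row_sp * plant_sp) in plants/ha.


D = 10000 / (row_sp * plant_sp)
  = 10000 / (0.75 * 0.3)
  = 10000 / 0.2250
  = 44444.44 plants/ha


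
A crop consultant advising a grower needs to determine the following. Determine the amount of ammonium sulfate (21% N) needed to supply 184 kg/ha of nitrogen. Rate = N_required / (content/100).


Rate = N_required / (N_content / 100)
     = 184 / (21 / 100)
     = 184 / 0.21
     = 876.19 kg/ha


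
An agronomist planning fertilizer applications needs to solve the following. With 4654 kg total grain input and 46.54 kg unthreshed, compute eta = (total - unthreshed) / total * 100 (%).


eta = (total - unthreshed) / total * 100
    = (4654 - 46.54) / 4654 * 100
    = 4607.46 / 4654 * 100
    = 99%


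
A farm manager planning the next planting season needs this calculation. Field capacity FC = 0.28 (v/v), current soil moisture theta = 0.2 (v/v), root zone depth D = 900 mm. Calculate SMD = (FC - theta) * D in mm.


SMD = (FC - theta) * D
    = (0.28 - 0.2) * 900
    = 0.080 * 900
    = 72 mm


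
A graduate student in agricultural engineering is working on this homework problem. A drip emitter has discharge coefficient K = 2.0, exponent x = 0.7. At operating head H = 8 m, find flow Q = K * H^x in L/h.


Q = K * H^x
  = 2.0 * 8^0.7
  = 2.0 * 4.2871
  = 8.57 L/h


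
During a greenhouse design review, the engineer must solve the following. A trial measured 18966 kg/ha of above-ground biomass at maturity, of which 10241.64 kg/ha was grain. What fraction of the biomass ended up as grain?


HI = grain_yield / biomass
   = 10241.64 / 18966
   = 0.54


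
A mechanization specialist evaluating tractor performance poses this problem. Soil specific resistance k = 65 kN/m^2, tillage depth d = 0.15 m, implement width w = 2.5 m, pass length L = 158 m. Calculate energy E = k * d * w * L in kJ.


E = k * d * w * L
  = 65 * 0.15 * 2.5 * 158
  = 3851.25 kJ


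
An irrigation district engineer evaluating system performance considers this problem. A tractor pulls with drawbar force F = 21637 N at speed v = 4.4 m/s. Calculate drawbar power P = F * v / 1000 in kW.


P = F * v / 1000
  = 21637 * 4.4 / 1000
  = 95202.80 / 1000
  = 95.20 kW


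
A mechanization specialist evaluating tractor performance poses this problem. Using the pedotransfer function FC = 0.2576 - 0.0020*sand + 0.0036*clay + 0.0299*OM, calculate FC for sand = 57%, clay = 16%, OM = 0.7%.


FC = 0.2576 - 0.0020*57 + 0.0036*16 + 0.0299*0.7
   = 0.2576 - 0.1140 + 0.0576 + 0.0209
   = 0.2221


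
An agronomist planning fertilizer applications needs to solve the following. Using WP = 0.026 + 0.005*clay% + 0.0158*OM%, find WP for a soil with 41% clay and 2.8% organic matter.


WP = 0.026 + 0.005*41 + 0.0158*2.8
   = 0.026 + 0.2050 + 0.0442
   = 0.2752


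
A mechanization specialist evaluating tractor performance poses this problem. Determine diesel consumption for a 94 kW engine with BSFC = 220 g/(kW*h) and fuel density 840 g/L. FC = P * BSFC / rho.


FC = P * BSFC / rho_fuel
   = 94 * 220 / 840
   = 20680 / 840
   = 24.62 L/h


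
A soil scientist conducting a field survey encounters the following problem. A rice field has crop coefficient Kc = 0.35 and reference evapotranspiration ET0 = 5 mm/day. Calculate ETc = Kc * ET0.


ETc = Kc * ET0
    = 0.35 * 5
    = 1.75 mm/day


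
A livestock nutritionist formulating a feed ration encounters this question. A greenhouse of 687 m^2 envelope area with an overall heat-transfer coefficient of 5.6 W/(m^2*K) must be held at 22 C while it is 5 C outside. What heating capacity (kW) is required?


dT = 22 - (5) = 17 K
Q = U * A * dT
  = 5.6 * 687 * 17
  = 65402.40 W = 65.40 kW


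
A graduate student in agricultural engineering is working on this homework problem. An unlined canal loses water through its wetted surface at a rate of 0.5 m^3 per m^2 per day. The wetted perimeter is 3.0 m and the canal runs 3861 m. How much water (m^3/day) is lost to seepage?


S = C * P * L
  = 0.5 * 3.0 * 3861
  = 5791.50 m^3/day


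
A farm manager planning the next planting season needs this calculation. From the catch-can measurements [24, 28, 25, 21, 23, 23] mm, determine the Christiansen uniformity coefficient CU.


xbar = 144 / 6 = 24
sum|xi - xbar| = 10
CU = 100 * (1 - 10 / (6 * 24))
   = 100 * (1 - 0.0694)
   = 93.06%


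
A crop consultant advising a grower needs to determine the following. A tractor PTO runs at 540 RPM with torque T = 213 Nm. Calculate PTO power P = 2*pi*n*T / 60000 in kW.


P = 2*pi*n*T / 60000
  = 2*pi * 540 * 213 / 60000
  = 722691.97 / 60000
  = 12.04 kW


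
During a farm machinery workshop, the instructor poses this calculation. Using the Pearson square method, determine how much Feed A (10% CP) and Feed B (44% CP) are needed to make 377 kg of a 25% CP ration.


parts_A = CP_b - target = 44 - 25 = 19
parts_B = target - CP_a = 25 - 10 = 15
total_parts = 19 + 15 = 34
Feed A = 377 * 19 / 34 = 210.68 kg
Feed B = 377 * 15 / 34 = 166.32 kg

210.68 kg


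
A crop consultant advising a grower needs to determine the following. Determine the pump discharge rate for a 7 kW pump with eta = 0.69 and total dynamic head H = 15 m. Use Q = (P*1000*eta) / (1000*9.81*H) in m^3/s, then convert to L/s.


Q = (P * 1000 * eta) / (rho * g * H)
  = (7 * 1000 * 0.69) / (1000 * 9.81 * 15)
  = 4830 / 147150
  = 0.03282 m^3/s = 32.82 L/s


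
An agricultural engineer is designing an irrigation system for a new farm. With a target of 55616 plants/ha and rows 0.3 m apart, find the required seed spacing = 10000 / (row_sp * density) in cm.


spacing = 10000 / (row_sp * density)
        = 10000 / (0.3 * 55616)
        = 10000 / 16684.80
        = 0.59935 m = 59.93 cm


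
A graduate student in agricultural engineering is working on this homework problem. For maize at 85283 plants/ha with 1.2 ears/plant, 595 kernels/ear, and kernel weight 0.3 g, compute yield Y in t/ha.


Y = density * ears * kernels * kw
  = 85283 * 1.2 * 595 * 0.3 g/ha
  = 18267618.60 g/ha
  = 18267.62 kg/ha = 18.27 t/ha


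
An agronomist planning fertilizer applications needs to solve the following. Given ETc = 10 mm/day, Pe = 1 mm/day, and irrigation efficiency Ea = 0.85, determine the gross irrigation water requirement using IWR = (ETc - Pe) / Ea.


IWR = (ETc - Pe) / Ea
    = (10 - 1) / 0.85
    = 9 / 0.85
    = 10.59 mm/day


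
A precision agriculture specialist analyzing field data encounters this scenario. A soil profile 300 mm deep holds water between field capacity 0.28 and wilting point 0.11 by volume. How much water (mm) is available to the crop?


AW = (FC - WP) * D
   = (0.28 - 0.11) * 300
   = 0.17 * 300
   = 51 mm


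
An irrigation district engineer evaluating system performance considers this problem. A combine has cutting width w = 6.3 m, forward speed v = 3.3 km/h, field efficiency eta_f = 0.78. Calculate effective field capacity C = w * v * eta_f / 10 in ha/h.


C = w * v * eta_f / 10
  = 6.3 * 3.3 * 0.78 / 10
  = 16.22 / 10
  = 1.62 ha/h


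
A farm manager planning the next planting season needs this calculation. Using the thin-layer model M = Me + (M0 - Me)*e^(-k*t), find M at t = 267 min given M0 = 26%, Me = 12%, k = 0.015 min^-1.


M = Me + (M0 - Me) * e^(-k*t)
  = 12 + (26 - 12) * e^(-0.015*267)
  = 12 + 14 * e^(-4.005)
  = 12 + 14 * 0.01822
  = 12 + 0.2551
  = 12.26%


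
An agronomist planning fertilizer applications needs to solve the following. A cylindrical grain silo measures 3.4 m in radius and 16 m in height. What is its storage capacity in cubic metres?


V = pi * r^2 * h
  = pi * 3.4^2 * 16
  = pi * 11.56 * 16
  = 581.07 m^3


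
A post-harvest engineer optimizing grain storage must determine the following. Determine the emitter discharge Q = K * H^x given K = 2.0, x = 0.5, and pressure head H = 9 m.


Q = K * H^x
  = 2.0 * 9^0.5
  = 2.0 * 3
  = 6 L/h


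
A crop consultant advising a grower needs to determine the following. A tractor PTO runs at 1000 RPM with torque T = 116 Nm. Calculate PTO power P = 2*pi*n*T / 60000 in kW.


P = 2*pi*n*T / 60000
  = 2*pi * 1000 * 116 / 60000
  = 728849.50 / 60000
  = 12.15 kW


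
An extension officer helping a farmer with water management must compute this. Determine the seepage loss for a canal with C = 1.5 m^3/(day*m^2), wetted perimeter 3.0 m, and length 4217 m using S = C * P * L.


S = C * P * L
  = 1.5 * 3.0 * 4217
  = 18976.50 m^3/day


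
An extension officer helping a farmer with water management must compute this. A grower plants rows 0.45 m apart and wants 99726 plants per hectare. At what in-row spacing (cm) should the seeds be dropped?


spacing = 10000 / (row_sp * density)
        = 10000 / (0.45 * 99726)
        = 10000 / 44876.70
        = 0.22283 m = 22.28 cm


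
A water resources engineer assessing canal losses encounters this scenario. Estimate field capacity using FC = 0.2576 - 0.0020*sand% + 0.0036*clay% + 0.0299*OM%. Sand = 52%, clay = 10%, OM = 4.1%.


FC = 0.2576 - 0.0020*52 + 0.0036*10 + 0.0299*4.1
   = 0.2576 - 0.1040 + 0.0360 + 0.1226
   = 0.3122


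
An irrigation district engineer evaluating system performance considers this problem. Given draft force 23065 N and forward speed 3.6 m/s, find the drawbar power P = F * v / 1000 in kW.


P = F * v / 1000
  = 23065 * 3.6 / 1000
  = 83034 / 1000
  = 83.03 kW


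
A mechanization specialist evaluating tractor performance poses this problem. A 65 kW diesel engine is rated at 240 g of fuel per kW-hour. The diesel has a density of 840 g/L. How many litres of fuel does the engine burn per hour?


FC = P * BSFC / rho_fuel
   = 65 * 240 / 840
   = 15600 / 840
   = 18.57 L/h


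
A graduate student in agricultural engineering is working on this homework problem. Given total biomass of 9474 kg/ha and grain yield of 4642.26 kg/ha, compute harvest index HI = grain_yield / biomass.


HI = grain_yield / biomass
   = 4642.26 / 9474
   = 0.49


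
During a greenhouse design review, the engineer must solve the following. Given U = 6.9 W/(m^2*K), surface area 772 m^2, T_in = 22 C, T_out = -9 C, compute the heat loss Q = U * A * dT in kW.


dT = 22 - (-9) = 31 K
Q = U * A * dT
  = 6.9 * 772 * 31
  = 165130.80 W = 165.13 kW


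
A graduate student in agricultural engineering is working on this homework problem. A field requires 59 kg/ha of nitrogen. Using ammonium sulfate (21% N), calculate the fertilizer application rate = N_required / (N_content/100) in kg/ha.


Rate = N_required / (N_content / 100)
     = 59 / (21 / 100)
     = 59 / 0.21
     = 280.95 kg/ha


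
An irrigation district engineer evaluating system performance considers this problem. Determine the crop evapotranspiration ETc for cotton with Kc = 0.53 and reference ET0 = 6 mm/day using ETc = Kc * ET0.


ETc = Kc * ET0
    = 0.53 * 6
    = 3.18 mm/day


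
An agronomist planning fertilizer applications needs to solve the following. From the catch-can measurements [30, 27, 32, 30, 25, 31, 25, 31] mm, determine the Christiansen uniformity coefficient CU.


xbar = 231 / 8 = 28.875
sum|xi - xbar| = 19.250
CU = 100 * (1 - 19.250 / (8 * 28.875))
   = 100 * (1 - 0.0833)
   = 91.67%


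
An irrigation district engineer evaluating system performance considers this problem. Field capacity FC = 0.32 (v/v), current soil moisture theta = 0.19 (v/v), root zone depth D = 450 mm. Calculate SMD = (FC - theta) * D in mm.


SMD = (FC - theta) * D
    = (0.32 - 0.19) * 450
    = 0.130 * 450
    = 58.50 mm


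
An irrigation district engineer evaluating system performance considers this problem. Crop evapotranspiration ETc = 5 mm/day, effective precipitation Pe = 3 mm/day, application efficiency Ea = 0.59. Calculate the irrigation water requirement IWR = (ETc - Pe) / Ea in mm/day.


IWR = (ETc - Pe) / Ea
    = (5 - 3) / 0.59
    = 2 / 0.59
    = 3.39 mm/day


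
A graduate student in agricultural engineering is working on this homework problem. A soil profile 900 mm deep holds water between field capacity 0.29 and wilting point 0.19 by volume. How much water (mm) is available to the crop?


AW = (FC - WP) * D
   = (0.29 - 0.19) * 900
   = 0.10 * 900
   = 90 mm


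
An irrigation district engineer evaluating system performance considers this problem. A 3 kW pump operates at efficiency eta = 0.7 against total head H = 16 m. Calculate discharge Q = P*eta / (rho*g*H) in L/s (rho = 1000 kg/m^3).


Q = (P * 1000 * eta) / (rho * g * H)
  = (3 * 1000 * 0.7) / (1000 * 9.81 * 16)
  = 2100 / 156960
  = 0.01338 m^3/s = 13.38 L/s


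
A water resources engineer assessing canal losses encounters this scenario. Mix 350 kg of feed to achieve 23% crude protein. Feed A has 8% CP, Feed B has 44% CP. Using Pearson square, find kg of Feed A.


parts_A = CP_b - target = 44 - 23 = 21
parts_B = target - CP_a = 23 - 8 = 15
total_parts = 21 + 15 = 36
Feed A = 350 * 21 / 36 = 204.17 kg
Feed B = 350 * 15 / 36 = 145.83 kg

204.17 kg


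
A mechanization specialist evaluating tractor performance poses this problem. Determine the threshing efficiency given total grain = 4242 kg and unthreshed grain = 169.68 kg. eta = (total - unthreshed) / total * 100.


eta = (total - unthreshed) / total * 100
    = (4242 - 169.68) / 4242 * 100
    = 4072.32 / 4242 * 100
    = 96%


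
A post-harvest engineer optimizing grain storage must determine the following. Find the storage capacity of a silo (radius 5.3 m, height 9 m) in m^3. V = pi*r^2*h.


V = pi * r^2 * h
  = pi * 5.3^2 * 9
  = pi * 28.09 * 9
  = 794.23 m^3


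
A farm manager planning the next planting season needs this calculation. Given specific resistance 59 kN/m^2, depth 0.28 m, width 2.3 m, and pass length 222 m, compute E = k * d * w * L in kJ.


E = k * d * w * L
  = 59 * 0.28 * 2.3 * 222
  = 8435.11 kJ


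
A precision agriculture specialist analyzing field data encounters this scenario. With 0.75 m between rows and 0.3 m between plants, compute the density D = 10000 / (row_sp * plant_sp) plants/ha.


D = 10000 / (row_sp * plant_sp)
  = 10000 / (0.75 * 0.3)
  = 10000 / 0.2250
  = 44444.44 plants/ha


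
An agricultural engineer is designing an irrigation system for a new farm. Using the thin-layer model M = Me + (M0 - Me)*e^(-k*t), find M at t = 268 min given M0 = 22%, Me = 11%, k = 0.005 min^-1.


M = Me + (M0 - Me) * e^(-k*t)
  = 11 + (22 - 11) * e^(-0.005*268)
  = 11 + 11 * e^(-1.340)
  = 11 + 11 * 0.26185
  = 11 + 2.8803
  = 13.88%


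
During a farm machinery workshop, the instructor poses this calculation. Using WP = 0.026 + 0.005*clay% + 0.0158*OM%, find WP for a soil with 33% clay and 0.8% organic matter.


WP = 0.026 + 0.005*33 + 0.0158*0.8
   = 0.026 + 0.1650 + 0.0126
   = 0.2036


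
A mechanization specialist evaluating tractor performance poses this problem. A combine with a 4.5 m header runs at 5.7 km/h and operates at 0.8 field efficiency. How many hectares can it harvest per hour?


C = w * v * eta_f / 10
  = 4.5 * 5.7 * 0.8 / 10
  = 20.52 / 10
  = 2.05 ha/h


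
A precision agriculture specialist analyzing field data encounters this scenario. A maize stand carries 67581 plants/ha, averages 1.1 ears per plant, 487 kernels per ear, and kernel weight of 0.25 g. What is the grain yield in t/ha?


Y = density * ears * kernels * kw
  = 67581 * 1.1 * 487 * 0.25 g/ha
  = 9050785.43 g/ha
  = 9050.79 kg/ha = 9.05 t/ha


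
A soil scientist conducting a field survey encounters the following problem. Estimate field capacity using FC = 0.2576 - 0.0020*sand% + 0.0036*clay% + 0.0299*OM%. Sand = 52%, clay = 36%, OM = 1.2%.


FC = 0.2576 - 0.0020*52 + 0.0036*36 + 0.0299*1.2
   = 0.2576 - 0.1040 + 0.1296 + 0.0359
   = 0.3191


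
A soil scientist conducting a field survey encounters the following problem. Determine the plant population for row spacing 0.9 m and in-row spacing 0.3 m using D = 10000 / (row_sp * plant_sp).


D = 10000 / (row_sp * plant_sp)
  = 10000 / (0.9 * 0.3)
  = 10000 / 0.2700
  = 37037.04 plants/ha


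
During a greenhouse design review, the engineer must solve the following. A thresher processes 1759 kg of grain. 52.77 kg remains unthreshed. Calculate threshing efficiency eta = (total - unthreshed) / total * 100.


eta = (total - unthreshed) / total * 100
    = (1759 - 52.77) / 1759 * 100
    = 1706.23 / 1759 * 100
    = 97%


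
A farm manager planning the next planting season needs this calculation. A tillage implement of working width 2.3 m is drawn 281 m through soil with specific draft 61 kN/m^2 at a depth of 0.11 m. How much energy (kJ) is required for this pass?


E = k * d * w * L
  = 61 * 0.11 * 2.3 * 281
  = 4336.67 kJ


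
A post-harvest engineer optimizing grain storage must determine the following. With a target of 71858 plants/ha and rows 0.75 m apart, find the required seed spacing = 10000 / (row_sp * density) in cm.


spacing = 10000 / (row_sp * density)
        = 10000 / (0.75 * 71858)
        = 10000 / 53893.50
        = 0.18555 m = 18.56 cm


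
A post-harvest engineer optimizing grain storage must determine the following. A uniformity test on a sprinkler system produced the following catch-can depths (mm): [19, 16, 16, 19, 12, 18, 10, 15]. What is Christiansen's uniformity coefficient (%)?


xbar = 125 / 8 = 15.625
sum|xi - xbar| = 19.750
CU = 100 * (1 - 19.750 / (8 * 15.625))
   = 100 * (1 - 0.1580)
   = 84.20%


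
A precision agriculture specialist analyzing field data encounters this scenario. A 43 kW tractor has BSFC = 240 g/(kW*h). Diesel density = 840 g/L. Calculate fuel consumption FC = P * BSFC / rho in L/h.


FC = P * BSFC / rho_fuel
   = 43 * 240 / 840
   = 10320 / 840
   = 12.29 L/h


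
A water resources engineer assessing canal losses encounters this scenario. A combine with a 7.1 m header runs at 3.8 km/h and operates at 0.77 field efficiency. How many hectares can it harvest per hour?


C = w * v * eta_f / 10
  = 7.1 * 3.8 * 0.77 / 10
  = 20.77 / 10
  = 2.08 ha/h


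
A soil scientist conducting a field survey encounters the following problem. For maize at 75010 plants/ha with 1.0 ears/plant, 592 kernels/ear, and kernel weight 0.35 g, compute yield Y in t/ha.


Y = density * ears * kernels * kw
  = 75010 * 1.0 * 592 * 0.35 g/ha
  = 15542072.00 g/ha
  = 15542.07 kg/ha = 15.54 t/ha


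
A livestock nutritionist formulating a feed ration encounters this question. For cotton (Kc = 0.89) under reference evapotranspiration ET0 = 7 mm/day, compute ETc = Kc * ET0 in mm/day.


ETc = Kc * ET0
    = 0.89 * 7
    = 6.23 mm/day


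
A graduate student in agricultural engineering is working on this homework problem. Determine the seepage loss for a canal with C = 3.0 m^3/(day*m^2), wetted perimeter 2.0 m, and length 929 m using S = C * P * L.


S = C * P * L
  = 3.0 * 2.0 * 929
  = 5574 m^3/day


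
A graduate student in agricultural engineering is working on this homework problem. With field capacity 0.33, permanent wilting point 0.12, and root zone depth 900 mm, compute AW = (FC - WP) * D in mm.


AW = (FC - WP) * D
   = (0.33 - 0.12) * 900
   = 0.21 * 900
   = 189 mm


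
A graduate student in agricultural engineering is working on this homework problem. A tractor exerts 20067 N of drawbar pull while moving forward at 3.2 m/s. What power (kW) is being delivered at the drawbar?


P = F * v / 1000
  = 20067 * 3.2 / 1000
  = 64214.40 / 1000
  = 64.21 kW


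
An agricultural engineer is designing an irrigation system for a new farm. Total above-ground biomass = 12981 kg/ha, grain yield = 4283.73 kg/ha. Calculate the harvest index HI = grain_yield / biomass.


HI = grain_yield / biomass
   = 4283.73 / 12981
   = 0.33


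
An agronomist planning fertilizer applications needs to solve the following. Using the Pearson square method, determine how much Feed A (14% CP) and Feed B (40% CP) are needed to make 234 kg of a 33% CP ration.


parts_A = CP_b - target = 40 - 33 = 7
parts_B = target - CP_a = 33 - 14 = 19
total_parts = 7 + 19 = 26
Feed A = 234 * 7 / 26 = 63 kg
Feed B = 234 * 19 / 26 = 171 kg

63 kg


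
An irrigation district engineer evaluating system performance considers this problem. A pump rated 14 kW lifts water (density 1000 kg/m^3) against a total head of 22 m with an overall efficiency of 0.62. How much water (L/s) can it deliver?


Q = (P * 1000 * eta) / (rho * g * H)
  = (14 * 1000 * 0.62) / (1000 * 9.81 * 22)
  = 8680 / 215820
  = 0.04022 m^3/s = 40.22 L/s


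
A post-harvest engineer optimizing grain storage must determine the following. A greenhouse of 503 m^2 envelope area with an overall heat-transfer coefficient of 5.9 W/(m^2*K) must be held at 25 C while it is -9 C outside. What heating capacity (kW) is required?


dT = 25 - (-9) = 34 K
Q = U * A * dT
  = 5.9 * 503 * 34
  = 100901.80 W = 100.90 kW


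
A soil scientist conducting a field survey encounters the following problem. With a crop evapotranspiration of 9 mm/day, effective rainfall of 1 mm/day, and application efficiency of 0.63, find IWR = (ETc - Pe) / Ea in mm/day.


IWR = (ETc - Pe) / Ea
    = (9 - 1) / 0.63
    = 8 / 0.63
    = 12.70 mm/day


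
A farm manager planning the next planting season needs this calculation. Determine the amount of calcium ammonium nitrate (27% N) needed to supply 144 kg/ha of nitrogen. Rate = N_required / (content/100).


Rate = N_required / (N_content / 100)
     = 144 / (27 / 100)
     = 144 / 0.27
     = 533.33 kg/ha


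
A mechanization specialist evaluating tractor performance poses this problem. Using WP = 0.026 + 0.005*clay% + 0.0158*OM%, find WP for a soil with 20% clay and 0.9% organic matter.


WP = 0.026 + 0.005*20 + 0.0158*0.9
   = 0.026 + 0.1000 + 0.0142
   = 0.1402


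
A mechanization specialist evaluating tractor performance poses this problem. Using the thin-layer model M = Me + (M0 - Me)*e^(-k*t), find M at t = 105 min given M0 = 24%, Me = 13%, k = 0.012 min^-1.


M = Me + (M0 - Me) * e^(-k*t)
  = 13 + (24 - 13) * e^(-0.012*105)
  = 13 + 11 * e^(-1.260)
  = 13 + 11 * 0.28365
  = 13 + 3.1202
  = 16.12%


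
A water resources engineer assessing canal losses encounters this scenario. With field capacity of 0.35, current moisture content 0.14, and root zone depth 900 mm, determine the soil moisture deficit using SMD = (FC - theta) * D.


SMD = (FC - theta) * D
    = (0.35 - 0.14) * 900
    = 0.210 * 900
    = 189 mm


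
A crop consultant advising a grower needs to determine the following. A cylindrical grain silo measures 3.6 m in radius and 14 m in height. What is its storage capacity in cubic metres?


V = pi * r^2 * h
  = pi * 3.6^2 * 14
  = pi * 12.96 * 14
  = 570.01 m^3
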